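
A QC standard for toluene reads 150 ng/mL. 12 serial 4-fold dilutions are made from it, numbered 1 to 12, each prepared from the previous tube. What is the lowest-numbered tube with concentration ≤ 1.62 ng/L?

tube 9

Tube n has concentration 150 ng/mL / 4ⁿ.
Need 4ⁿ ≥ 150 ng/mL / 1.62 ng/L = 9.26 × 10⁴, so n ≥ 8.25.
First such tube: n = 9.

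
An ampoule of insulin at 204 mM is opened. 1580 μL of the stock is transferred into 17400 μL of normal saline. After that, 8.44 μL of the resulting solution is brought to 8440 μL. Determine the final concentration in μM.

Overall dilution factor = 12.01 × 1000 = 1.20 × 10⁴.
204 mM / 1.20 × 10⁴ = 0.0170 mM = 17.0 μM.

17.0 μM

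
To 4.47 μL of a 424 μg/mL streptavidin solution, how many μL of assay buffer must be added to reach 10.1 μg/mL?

183 μL

V₂ = C₁V₁/C₂ = 424 × 4.47 / 10.1 = 188 μL.
Diluent to add = V₂ − V₁ = 188 − 4.47 = 183 μL.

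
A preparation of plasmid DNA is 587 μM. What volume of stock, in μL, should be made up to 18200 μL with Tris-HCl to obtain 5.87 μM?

182 μL

V₁ = C₂V₂/C₁ = 5.87 × 18200 / 587 = 182 μL.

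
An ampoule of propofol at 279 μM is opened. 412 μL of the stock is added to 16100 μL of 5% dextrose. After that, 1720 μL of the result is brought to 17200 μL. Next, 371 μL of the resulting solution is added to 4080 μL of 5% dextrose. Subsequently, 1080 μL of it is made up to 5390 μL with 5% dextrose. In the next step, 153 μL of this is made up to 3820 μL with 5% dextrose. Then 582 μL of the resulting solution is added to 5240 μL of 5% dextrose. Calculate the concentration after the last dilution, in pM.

Overall dilution factor = 40.08 × 10 × 12.00 × 4.991 × 24.97 × 10.00 = 5.99 × 10⁶.
279 μM / 5.99 × 10⁶ = 4.66 × 10⁻⁵ μM = 46.6 pM.

46.6 pM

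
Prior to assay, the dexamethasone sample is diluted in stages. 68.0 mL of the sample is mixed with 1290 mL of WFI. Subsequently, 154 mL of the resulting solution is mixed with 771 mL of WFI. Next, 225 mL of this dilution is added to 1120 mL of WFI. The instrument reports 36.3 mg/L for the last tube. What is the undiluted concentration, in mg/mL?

26.0 mg/mL

Overall dilution factor = 19.97 × 6.006 × 5.978 = 717.
Original = 36.3 mg/L × 717 = 2.60 × 10⁴ mg/L = 26.0 mg/mL.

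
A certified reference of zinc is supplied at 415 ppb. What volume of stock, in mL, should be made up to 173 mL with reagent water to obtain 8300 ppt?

3.46 mL

8300 ppt = 8.30 ppb.
V₁ = C₂V₂/C₁ = 8.30 × 173 / 415 = 3.46 mL.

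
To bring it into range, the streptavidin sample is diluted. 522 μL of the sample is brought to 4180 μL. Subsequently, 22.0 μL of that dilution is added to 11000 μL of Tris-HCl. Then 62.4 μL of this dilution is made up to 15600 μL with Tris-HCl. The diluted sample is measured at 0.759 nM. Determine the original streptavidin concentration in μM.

Overall dilution factor = 8.008 × 501 × 250 = 1.00 × 10⁶.
Original = 0.759 nM × 1.00 × 10⁶ = 7.61 × 10⁵ nM = 761 μM.

761 μM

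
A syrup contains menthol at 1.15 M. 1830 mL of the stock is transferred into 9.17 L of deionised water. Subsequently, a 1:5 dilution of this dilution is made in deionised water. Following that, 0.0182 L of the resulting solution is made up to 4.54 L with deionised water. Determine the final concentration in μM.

Overall dilution factor = 6.011 × 5 × 249.5 = 7497.
1.15 M / 7497 = 1.53 × 10⁻⁴ M = 153 μM.

153 μM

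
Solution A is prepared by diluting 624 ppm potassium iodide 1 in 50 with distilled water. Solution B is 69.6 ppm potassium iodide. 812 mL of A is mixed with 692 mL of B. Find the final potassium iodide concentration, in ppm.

C_A = 624 ppm / 50 = 12.5 ppm.
C_mix = (C_A·V_A + C_B·V_B)/(V_A + V_B) = (12.5×812 + 69.6×692) / 1504 = 38.8 ppm.

38.8 ppm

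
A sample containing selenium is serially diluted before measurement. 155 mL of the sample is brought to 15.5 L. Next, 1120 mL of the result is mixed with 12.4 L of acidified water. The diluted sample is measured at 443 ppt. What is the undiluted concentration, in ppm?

0.535 ppm

Overall dilution factor = 100 × 12.07 = 1207.
Original = 443 ppt × 1207 = 5.35 × 10⁵ ppt = 0.535 ppm.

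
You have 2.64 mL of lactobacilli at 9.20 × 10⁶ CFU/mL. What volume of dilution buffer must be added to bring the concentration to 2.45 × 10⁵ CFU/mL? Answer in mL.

V₂ = C₁V₁/C₂ = 9.20 × 10⁶ × 2.64 / 2.45 × 10⁵ = 99.1 mL.
Diluent to add = V₂ − V₁ = 99.1 − 2.64 = 96.5 mL.

96.5 mL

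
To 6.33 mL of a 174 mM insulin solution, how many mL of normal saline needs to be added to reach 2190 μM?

497 mL

2190 μM = 2.19 mM.
V₂ = C₁V₁/C₂ = 174 × 6.33 / 2.19 = 503 mL.
Diluent to add = V₂ − V₁ = 503 − 6.33 = 497 mL.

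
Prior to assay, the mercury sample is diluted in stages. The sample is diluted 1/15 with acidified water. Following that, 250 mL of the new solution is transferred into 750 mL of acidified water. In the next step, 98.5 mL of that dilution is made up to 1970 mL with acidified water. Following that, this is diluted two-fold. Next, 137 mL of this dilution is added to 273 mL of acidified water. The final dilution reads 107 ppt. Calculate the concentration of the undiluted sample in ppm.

0.769 ppm

Overall dilution factor = 15 × 4 × 20 × 2 × 2.993 = 7182.
Original = 107 ppt × 7182 = 7.69 × 10⁵ ppt = 0.769 ppm.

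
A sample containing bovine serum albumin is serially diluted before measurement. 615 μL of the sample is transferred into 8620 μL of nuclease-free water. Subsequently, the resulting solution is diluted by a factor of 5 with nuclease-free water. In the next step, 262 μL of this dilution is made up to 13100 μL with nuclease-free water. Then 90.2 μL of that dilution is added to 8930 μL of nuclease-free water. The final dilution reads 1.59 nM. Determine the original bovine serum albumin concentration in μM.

597 μM

Overall dilution factor = 15.02 × 5 × 50 × 100.0 = 3.75 × 10⁵.
Original = 1.59 nM × 3.75 × 10⁵ = 5.97 × 10⁵ nM = 597 μM.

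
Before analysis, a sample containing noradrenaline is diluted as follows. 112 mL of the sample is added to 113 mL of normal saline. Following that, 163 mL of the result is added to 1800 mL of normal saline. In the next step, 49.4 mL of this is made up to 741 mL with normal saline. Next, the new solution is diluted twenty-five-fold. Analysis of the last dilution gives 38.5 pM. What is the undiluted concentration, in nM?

Overall dilution factor = 2.009 × 12.04 × 15 × 25 = 9073.
Original = 38.5 pM × 9073 = 3.49 × 10⁵ pM = 349 nM.

349 nM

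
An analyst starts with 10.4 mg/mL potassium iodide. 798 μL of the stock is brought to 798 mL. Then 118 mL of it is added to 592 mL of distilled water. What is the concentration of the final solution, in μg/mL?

Overall dilution factor = 1000 × 6.017 = 6017.
10.4 mg/mL / 6017 = 1.73 × 10⁻³ mg/mL = 1.73 μg/mL.

1.73 μg/mL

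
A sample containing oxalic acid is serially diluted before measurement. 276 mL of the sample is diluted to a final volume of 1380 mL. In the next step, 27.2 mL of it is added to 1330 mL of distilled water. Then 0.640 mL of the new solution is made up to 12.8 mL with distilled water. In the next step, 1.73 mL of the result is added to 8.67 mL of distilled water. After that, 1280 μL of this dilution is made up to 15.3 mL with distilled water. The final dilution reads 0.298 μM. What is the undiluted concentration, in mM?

107 mM

Overall dilution factor = 5 × 49.90 × 20 × 6.012 × 11.95 = 3.59 × 10⁵.
Original = 0.298 μM × 3.59 × 10⁵ = 1.07 × 10⁵ μM = 107 mM.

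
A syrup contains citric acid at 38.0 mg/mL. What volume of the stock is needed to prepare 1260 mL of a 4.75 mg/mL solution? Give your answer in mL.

V₁ = C₂V₂/C₁ = 4.75 × 1260 / 38.0 = 158 mL.

158 mL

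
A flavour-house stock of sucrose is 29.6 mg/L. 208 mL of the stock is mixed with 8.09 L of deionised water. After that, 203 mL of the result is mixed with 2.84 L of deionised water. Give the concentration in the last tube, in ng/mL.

Overall dilution factor = 39.89 × 14.99 = 598.
29.6 mg/L / 598 = 0.0495 mg/L = 49.5 ng/mL.

49.5 ng/mL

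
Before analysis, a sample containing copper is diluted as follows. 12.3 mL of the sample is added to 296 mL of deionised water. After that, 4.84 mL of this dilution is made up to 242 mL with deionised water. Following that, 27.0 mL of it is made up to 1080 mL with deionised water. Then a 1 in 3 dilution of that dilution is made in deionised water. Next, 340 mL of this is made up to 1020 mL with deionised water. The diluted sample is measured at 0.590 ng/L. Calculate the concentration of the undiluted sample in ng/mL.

266 ng/mL

Overall dilution factor = 25.07 × 50 × 40 × 3 × 3 = 4.51 × 10⁵.
Original = 0.590 ng/L × 4.51 × 10⁵ = 2.66 × 10⁵ ng/L = 266 ng/mL.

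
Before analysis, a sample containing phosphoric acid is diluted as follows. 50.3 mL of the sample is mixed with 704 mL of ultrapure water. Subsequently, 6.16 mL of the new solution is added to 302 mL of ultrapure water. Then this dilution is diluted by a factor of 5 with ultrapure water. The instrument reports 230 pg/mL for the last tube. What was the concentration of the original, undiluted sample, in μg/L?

Overall dilution factor = 15.00 × 50.03 × 5 = 3751.
Original = 230 pg/mL × 3751 = 8.63 × 10⁵ pg/mL = 863 μg/L.

863 μg/L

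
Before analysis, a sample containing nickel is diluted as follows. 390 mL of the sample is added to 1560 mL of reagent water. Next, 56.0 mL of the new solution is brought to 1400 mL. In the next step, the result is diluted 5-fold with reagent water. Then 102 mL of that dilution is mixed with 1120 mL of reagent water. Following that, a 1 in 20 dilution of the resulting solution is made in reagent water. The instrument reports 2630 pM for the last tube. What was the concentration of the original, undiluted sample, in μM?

Overall dilution factor = 5 × 25 × 5 × 11.98 × 20 = 1.50 × 10⁵.
Original = 2630 pM × 1.50 × 10⁵ = 3.94 × 10⁸ pM = 394 μM.

394 μM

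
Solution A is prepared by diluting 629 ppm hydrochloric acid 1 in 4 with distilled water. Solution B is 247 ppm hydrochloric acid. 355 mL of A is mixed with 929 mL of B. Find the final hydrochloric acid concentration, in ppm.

222 ppm

C_A = 629 ppm / 4 = 157 ppm.
C_mix = (C_A·V_A + C_B·V_B)/(V_A + V_B) = (157×355 + 247×929) / 1284 = 222 ppm.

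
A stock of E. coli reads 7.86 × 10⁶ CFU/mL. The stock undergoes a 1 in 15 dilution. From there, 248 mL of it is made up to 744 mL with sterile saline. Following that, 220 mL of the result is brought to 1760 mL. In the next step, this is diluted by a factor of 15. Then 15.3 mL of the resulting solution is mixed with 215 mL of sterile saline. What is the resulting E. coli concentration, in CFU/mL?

96.7 CFU/mL

Overall dilution factor = 15 × 3 × 8 × 15 × 15.05 = 8.13 × 10⁴.
7.86 × 10⁶ CFU/mL / 8.13 × 10⁴ = 96.7 CFU/mL.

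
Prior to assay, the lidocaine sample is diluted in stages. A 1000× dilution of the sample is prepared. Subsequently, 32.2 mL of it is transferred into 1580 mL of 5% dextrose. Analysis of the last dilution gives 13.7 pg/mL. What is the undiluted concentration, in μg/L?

Overall dilution factor = 1000 × 50.07 = 5.01 × 10⁴.
Original = 13.7 pg/mL × 5.01 × 10⁴ = 6.86 × 10⁵ pg/mL = 686 μg/L.

686 μg/L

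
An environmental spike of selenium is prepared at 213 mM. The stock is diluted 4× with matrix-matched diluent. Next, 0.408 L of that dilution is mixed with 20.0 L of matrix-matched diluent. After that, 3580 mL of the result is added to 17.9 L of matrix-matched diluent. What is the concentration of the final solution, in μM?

177 μM

Overall dilution factor = 4 × 50.02 × 6 = 1200.
213 mM / 1200 = 0.177 mM = 177 μM.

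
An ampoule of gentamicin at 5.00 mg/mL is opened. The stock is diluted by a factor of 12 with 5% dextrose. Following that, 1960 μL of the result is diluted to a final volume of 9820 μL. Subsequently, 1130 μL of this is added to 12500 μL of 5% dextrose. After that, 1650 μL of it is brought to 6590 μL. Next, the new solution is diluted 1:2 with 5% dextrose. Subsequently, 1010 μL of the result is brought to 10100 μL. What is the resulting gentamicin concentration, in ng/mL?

86.3 ng/mL

Overall dilution factor = 12 × 5.010 × 12.06 × 3.994 × 2 × 10 = 5.79 × 10⁴.
5.00 mg/mL / 5.79 × 10⁴ = 8.63 × 10⁻⁵ mg/mL = 86.3 ng/mL.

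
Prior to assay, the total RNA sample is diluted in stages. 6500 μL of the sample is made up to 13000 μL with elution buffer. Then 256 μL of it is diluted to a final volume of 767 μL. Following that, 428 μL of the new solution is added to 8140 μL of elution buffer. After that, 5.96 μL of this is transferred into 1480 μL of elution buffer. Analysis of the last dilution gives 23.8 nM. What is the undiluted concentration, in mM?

Overall dilution factor = 2 × 2.996 × 20.02 × 249.3 = 2.99 × 10⁴.
Original = 23.8 nM × 2.99 × 10⁴ = 7.12 × 10⁵ nM = 0.712 mM.

0.712 mM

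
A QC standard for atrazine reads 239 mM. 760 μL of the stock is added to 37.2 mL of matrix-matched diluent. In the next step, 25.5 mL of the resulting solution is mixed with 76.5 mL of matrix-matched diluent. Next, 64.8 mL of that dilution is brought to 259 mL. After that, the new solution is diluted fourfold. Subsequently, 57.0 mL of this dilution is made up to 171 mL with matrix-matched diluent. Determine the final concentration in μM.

Overall dilution factor = 49.95 × 4 × 3.997 × 4 × 3 = 9582.
239 mM / 9582 = 0.0249 mM = 24.9 μM.

24.9 μM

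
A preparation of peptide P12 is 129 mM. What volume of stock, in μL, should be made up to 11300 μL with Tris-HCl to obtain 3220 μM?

282 μL

3220 μM = 3.22 mM.
V₁ = C₂V₂/C₁ = 3.22 × 11300 / 129 = 282 μL.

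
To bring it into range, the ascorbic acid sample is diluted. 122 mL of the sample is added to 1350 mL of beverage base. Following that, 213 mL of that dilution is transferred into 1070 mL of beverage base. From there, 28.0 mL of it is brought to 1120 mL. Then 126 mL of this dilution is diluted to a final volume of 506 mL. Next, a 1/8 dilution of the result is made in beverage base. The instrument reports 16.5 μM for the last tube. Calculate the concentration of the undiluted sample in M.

Overall dilution factor = 12.07 × 6.023 × 40 × 4.016 × 8 = 9.34 × 10⁴.
Original = 16.5 μM × 9.34 × 10⁴ = 1.54 × 10⁶ μM = 1.54 M.

1.54 M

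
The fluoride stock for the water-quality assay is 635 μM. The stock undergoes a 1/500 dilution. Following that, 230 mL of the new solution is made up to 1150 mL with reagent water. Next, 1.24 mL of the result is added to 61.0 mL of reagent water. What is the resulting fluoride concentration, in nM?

Overall dilution factor = 500 × 5 × 50.19 = 1.25 × 10⁵.
635 μM / 1.25 × 10⁵ = 5.06 × 10⁻³ μM = 5.06 nM.

5.06 nM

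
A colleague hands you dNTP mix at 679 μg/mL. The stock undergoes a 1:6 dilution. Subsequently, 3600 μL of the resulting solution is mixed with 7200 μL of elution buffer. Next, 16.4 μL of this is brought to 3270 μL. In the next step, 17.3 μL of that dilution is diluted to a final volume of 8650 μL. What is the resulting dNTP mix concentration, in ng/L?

Overall dilution factor = 6 × 3 × 199.4 × 500 = 1.79 × 10⁶.
679 μg/mL / 1.79 × 10⁶ = 3.78 × 10⁻⁴ μg/mL = 378 ng/L.

378 ng/L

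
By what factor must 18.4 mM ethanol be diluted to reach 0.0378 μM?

Factor = C₀/C_target = 18.4 mM / 0.0378 μM = 4.87 × 10⁵.

4.87 × 10⁵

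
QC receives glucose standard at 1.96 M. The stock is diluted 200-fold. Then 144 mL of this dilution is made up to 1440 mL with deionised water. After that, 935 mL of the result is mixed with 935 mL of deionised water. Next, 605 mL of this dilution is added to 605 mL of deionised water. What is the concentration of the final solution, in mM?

Overall dilution factor = 200 × 10 × 2 × 2 = 8000.
1.96 M / 8000 = 2.45 × 10⁻⁴ M = 0.245 mM.

0.245 mM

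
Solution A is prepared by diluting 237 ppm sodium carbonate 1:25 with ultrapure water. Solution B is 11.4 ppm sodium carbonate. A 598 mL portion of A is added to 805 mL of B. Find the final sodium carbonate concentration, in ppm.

C_A = 237 ppm / 25 = 9.48 ppm.
C_mix = (C_A·V_A + C_B·V_B)/(V_A + V_B) = (9.48×598 + 11.4×805) / 1403 = 10.6 ppm.

10.6 ppm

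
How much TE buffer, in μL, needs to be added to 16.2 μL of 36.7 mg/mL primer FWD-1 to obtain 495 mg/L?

1180 μL

495 mg/L = 0.495 mg/mL.
V₂ = C₁V₁/C₂ = 36.7 × 16.2 / 0.495 = 1201 μL.
Diluent to add = V₂ − V₁ = 1201 − 16.2 = 1180 μL.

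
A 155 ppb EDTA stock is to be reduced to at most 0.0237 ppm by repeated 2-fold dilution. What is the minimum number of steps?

3

Need 2ⁿ ≥ 6.54, so n ≥ log(6.54)/log(2) = 2.71.
Minimum whole steps: n = 3.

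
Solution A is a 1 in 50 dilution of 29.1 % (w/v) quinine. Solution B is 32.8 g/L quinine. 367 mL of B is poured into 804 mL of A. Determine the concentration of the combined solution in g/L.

C_A = 29.1 % (w/v) / 50 = 0.582 % (w/v).
C_B = 32.8 g/L = 3.28 % (w/v).
C_mix = (C_A·V_A + C_B·V_B)/(V_A + V_B) = (0.582×804 + 3.28×367) / 1171 = 1.43 % (w/v) = 14.3 g/L.

14.3 g/L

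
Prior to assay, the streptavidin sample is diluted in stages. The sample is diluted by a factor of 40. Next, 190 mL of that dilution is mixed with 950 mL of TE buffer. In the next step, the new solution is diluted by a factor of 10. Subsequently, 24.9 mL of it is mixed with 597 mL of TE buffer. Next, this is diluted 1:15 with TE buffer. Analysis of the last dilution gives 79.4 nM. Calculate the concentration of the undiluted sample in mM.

71.4 mM

Overall dilution factor = 40 × 6 × 10 × 24.98 × 15 = 8.99 × 10⁵.
Original = 79.4 nM × 8.99 × 10⁵ = 7.14 × 10⁷ nM = 71.4 mM.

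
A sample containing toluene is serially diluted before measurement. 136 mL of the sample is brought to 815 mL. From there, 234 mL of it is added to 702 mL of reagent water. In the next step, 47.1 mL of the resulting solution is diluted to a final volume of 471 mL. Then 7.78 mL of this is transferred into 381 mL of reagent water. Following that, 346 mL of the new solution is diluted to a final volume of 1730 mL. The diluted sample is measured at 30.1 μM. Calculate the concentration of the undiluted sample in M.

1.80 M

Overall dilution factor = 5.993 × 4 × 10 × 49.97 × 5 = 5.99 × 10⁴.
Original = 30.1 μM × 5.99 × 10⁴ = 1.80 × 10⁶ μM = 1.80 M.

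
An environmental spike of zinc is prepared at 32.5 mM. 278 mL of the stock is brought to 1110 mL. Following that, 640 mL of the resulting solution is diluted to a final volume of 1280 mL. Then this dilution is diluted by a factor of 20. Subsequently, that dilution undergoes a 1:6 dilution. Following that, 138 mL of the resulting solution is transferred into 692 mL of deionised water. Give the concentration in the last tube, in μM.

Overall dilution factor = 3.993 × 2 × 20 × 6 × 6.014 = 5764.
32.5 mM / 5764 = 5.64 × 10⁻³ mM = 5.64 μM.

5.64 μM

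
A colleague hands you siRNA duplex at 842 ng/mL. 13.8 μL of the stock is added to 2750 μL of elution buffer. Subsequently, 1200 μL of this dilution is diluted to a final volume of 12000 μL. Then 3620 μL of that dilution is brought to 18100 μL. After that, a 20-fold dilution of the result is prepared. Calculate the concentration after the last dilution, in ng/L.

4.20 ng/L

Overall dilution factor = 200.3 × 10 × 5 × 20 = 2.00 × 10⁵.
842 ng/mL / 2.00 × 10⁵ = 4.20 × 10⁻³ ng/mL = 4.20 ng/L.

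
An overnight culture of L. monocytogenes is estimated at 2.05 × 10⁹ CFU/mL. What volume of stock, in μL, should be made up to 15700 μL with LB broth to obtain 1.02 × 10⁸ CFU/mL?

V₁ = C₂V₂/C₁ = 1.02 × 10⁸ × 15700 / 2.05 × 10⁹ = 781 μL.

781 μL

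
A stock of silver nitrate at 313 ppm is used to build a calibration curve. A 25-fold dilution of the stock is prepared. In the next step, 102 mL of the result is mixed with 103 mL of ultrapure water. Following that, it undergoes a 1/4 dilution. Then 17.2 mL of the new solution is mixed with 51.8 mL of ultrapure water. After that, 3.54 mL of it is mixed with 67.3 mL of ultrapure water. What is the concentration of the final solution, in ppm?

Overall dilution factor = 25 × 2.010 × 4 × 4.012 × 20.01 = 1.61 × 10⁴.
313 ppm / 1.61 × 10⁴ = 0.0194 ppm.

0.0194 ppm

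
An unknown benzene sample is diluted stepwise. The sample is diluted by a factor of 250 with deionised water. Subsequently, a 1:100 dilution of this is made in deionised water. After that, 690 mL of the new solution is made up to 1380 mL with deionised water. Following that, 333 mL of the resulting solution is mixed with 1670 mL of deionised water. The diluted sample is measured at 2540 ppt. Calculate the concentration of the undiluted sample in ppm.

764 ppm

Overall dilution factor = 250 × 100 × 2 × 6.015 = 3.01 × 10⁵.
Original = 2540 ppt × 3.01 × 10⁵ = 7.64 × 10⁸ ppt = 764 ppm.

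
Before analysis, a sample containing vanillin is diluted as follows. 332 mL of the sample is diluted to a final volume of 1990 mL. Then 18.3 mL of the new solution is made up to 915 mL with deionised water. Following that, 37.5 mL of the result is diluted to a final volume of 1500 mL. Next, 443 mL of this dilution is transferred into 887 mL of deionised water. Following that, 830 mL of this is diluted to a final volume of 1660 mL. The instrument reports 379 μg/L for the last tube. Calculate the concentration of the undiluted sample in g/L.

Overall dilution factor = 5.994 × 50 × 40 × 3.002 × 2 = 7.20 × 10⁴.
Original = 379 μg/L × 7.20 × 10⁴ = 2.73 × 10⁷ μg/L = 27.3 g/L.

27.3 g/L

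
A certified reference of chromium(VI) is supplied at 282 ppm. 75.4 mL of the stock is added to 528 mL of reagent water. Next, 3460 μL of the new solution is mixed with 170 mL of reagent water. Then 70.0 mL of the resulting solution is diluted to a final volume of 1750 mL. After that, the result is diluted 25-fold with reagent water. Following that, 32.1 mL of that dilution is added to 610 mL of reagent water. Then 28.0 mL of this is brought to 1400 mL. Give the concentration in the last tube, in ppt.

1.12 ppt

Overall dilution factor = 8.003 × 50.13 × 25 × 25 × 20.00 × 50 = 2.51 × 10⁸.
282 ppm / 2.51 × 10⁸ = 1.12 × 10⁻⁶ ppm = 1.12 ppt.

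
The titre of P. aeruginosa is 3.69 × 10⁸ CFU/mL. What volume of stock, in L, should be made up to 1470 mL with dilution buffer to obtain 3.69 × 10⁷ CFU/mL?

0.147 L

V₁ = C₂V₂/C₁ = 3.69 × 10⁷ × 1470 / 3.69 × 10⁸ = 147 mL = 0.147 L.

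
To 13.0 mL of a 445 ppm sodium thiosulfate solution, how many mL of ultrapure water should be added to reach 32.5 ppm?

165 mL

V₂ = C₁V₁/C₂ = 445 × 13.0 / 32.5 = 178 mL.
Diluent to add = V₂ − V₁ = 178 − 13.0 = 165 mL.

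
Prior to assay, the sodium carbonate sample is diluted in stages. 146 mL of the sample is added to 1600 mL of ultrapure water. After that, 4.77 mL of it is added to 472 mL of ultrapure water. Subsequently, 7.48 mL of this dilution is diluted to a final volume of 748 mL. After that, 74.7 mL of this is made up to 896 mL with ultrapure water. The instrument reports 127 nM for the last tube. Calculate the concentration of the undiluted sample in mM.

182 mM

Overall dilution factor = 11.96 × 99.95 × 100 × 11.99 = 1.43 × 10⁶.
Original = 127 nM × 1.43 × 10⁶ = 1.82 × 10⁸ nM = 182 mM.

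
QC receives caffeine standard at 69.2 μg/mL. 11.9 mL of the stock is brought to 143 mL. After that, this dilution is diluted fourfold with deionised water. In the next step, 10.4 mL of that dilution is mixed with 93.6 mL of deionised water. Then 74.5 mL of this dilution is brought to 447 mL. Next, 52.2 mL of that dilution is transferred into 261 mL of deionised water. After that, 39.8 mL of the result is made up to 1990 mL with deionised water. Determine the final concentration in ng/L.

Overall dilution factor = 12.02 × 4 × 10 × 6 × 6 × 50 = 8.65 × 10⁵.
69.2 μg/mL / 8.65 × 10⁵ = 8.00 × 10⁻⁵ μg/mL = 80.0 ng/L.

80.0 ng/L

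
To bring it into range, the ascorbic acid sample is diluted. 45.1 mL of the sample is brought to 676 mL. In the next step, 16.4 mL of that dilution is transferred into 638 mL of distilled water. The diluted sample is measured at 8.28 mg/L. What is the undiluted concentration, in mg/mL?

4.95 mg/mL

Overall dilution factor = 14.99 × 39.90 = 598.
Original = 8.28 mg/L × 598 = 4952 mg/L = 4.95 mg/mL.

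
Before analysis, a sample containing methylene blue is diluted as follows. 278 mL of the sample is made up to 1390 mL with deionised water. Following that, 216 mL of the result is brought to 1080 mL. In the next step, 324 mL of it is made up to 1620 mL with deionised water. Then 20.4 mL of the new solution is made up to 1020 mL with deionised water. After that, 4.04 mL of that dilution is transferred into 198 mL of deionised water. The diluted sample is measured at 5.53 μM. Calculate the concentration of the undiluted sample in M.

1.73 M

Overall dilution factor = 5 × 5 × 5 × 50 × 50.01 = 3.13 × 10⁵.
Original = 5.53 μM × 3.13 × 10⁵ = 1.73 × 10⁶ μM = 1.73 M.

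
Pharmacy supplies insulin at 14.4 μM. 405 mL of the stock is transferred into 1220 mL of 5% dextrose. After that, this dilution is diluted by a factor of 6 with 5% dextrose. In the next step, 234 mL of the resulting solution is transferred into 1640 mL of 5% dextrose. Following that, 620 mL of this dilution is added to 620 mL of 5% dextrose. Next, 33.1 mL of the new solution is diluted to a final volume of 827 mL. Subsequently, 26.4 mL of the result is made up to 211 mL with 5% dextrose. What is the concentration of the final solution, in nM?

Overall dilution factor = 4.012 × 6 × 8.009 × 2 × 24.98 × 7.992 = 7.70 × 10⁴.
14.4 μM / 7.70 × 10⁴ = 1.87 × 10⁻⁴ μM = 0.187 nM.

0.187 nM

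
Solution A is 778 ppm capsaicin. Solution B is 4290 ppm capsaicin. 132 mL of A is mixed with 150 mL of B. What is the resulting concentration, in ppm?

2650 ppm

C_mix = (C_A·V_A + C_B·V_B)/(V_A + V_B) = (778×132 + 4290×150) / 282.0 = 2646 ppm.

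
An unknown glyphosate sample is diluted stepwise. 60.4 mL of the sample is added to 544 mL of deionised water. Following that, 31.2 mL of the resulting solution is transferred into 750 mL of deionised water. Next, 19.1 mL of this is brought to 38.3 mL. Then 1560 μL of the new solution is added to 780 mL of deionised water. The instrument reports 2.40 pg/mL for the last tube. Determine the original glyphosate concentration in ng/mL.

Overall dilution factor = 10.01 × 25.04 × 2.005 × 501 = 2.52 × 10⁵.
Original = 2.40 pg/mL × 2.52 × 10⁵ = 6.04 × 10⁵ pg/mL = 604 ng/mL.

604 ng/mL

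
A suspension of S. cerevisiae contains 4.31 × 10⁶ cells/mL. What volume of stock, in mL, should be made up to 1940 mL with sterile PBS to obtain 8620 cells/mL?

V₁ = C₂V₂/C₁ = 8620 × 1940 / 4.31 × 10⁶ = 3.88 mL.

3.88 mL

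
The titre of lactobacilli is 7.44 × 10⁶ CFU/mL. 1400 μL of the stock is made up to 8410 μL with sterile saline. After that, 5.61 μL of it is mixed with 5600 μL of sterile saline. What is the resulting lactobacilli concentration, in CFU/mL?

Overall dilution factor = 6.007 × 999.2 = 6002.
7.44 × 10⁶ CFU/mL / 6002 = 1240 CFU/mL.

1240 CFU/mL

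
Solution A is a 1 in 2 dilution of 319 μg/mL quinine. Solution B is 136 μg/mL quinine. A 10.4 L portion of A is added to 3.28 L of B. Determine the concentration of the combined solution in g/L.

C_A = 319 μg/mL / 2 = 160 μg/mL.
C_mix = (C_A·V_A + C_B·V_B)/(V_A + V_B) = (160×10.4 + 136×3.28) / 13.68 = 154 μg/mL = 0.154 g/L.

0.154 g/L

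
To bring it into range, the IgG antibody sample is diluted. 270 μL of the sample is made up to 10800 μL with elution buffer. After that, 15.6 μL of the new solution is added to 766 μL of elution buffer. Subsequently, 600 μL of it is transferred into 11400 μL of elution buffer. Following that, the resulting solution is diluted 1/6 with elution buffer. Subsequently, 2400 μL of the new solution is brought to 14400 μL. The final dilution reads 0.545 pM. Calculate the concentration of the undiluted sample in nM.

786 nM

Overall dilution factor = 40 × 50.10 × 20 × 6 × 6 = 1.44 × 10⁶.
Original = 0.545 pM × 1.44 × 10⁶ = 7.86 × 10⁵ pM = 786 nM.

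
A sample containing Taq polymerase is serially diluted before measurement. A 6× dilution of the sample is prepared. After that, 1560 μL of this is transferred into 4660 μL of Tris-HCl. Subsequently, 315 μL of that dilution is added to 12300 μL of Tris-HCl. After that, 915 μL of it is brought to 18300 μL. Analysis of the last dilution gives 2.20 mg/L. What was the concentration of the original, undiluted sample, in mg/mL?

42.2 mg/mL

Overall dilution factor = 6 × 3.987 × 40.05 × 20 = 1.92 × 10⁴.
Original = 2.20 mg/L × 1.92 × 10⁴ = 4.22 × 10⁴ mg/L = 42.2 mg/mL.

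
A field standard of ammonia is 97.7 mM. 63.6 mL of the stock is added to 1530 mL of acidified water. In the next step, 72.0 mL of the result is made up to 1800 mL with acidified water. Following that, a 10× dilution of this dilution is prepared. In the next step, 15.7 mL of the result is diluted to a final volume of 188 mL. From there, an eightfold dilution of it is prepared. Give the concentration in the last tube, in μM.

0.163 μM

Overall dilution factor = 25.06 × 25 × 10 × 11.97 × 8 = 6.00 × 10⁵.
97.7 mM / 6.00 × 10⁵ = 1.63 × 10⁻⁴ mM = 0.163 μM.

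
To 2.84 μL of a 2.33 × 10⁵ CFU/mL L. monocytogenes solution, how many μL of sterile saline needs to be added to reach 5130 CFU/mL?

126 μL

V₂ = C₁V₁/C₂ = 2.33 × 10⁵ × 2.84 / 5130 = 129 μL.
Diluent to add = V₂ − V₁ = 129 − 2.84 = 126 μL.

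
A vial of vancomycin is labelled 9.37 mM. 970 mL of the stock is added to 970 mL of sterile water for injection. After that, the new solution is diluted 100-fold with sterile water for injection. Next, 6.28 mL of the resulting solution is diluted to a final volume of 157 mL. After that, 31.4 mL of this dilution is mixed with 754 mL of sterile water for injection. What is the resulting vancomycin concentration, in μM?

0.0749 μM

Overall dilution factor = 2 × 100 × 25 × 25.01 = 1.25 × 10⁵.
9.37 mM / 1.25 × 10⁵ = 7.49 × 10⁻⁵ mM = 0.0749 μM.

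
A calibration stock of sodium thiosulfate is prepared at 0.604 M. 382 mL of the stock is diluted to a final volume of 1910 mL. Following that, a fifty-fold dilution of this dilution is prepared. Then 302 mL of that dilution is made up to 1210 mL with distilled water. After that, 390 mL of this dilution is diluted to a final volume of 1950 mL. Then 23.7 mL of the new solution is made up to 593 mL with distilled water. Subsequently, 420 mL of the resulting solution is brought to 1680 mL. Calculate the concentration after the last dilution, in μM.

Overall dilution factor = 5 × 50 × 4.007 × 5 × 25.02 × 4 = 5.01 × 10⁵.
0.604 M / 5.01 × 10⁵ = 1.20 × 10⁻⁶ M = 1.20 μM.

1.20 μM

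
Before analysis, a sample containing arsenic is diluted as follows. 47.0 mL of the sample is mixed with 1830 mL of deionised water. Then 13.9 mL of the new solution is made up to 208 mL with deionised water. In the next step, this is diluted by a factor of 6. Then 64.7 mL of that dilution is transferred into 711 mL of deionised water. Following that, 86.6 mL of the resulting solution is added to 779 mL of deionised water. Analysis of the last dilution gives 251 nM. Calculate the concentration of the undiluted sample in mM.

108 mM

Overall dilution factor = 39.94 × 14.96 × 6 × 11.99 × 9.995 = 4.30 × 10⁵.
Original = 251 nM × 4.30 × 10⁵ = 1.08 × 10⁸ nM = 108 mM.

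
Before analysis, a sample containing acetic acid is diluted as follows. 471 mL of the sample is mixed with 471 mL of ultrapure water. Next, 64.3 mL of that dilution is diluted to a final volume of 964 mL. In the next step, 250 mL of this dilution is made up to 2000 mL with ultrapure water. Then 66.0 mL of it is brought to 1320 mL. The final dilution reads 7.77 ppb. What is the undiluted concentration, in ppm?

37.3 ppm

Overall dilution factor = 2 × 14.99 × 8 × 20 = 4798.
Original = 7.77 ppb × 4798 = 3.73 × 10⁴ ppb = 37.3 ppm.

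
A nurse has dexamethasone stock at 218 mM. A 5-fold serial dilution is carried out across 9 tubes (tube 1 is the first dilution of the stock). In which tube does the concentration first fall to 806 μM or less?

tube 4

Tube n has concentration 218 mM / 5ⁿ.
Need 5ⁿ ≥ 218 mM / 806 μM = 270, so n ≥ 3.48.
First such tube: n = 4.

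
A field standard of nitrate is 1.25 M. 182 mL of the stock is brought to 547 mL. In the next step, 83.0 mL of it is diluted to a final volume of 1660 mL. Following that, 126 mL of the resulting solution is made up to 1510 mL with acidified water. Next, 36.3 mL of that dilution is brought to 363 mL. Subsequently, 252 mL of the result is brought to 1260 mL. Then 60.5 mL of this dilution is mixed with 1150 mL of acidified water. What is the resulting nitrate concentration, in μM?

1.73 μM

Overall dilution factor = 3.005 × 20 × 11.98 × 10 × 5 × 20.01 = 7.21 × 10⁵.
1.25 M / 7.21 × 10⁵ = 1.73 × 10⁻⁶ M = 1.73 μM.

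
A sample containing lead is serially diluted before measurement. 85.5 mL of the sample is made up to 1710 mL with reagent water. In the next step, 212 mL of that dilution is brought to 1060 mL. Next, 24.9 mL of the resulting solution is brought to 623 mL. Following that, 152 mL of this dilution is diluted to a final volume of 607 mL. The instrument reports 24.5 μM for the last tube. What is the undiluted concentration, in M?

Overall dilution factor = 20 × 5 × 25.02 × 3.993 = 9992.
Original = 24.5 μM × 9992 = 2.45 × 10⁵ μM = 0.245 M.

0.245 M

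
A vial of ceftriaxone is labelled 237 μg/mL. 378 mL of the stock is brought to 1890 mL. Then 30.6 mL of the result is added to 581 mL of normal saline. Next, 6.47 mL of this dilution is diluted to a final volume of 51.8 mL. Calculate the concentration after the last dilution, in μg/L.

Overall dilution factor = 5 × 19.99 × 8.006 = 800.
237 μg/mL / 800 = 0.296 μg/mL = 296 μg/L.

296 μg/L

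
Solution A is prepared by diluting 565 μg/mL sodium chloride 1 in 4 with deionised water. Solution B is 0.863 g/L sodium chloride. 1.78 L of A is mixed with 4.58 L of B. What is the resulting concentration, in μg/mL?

C_A = 565 μg/mL / 4 = 141 μg/mL.
C_B = 0.863 g/L = 863 μg/mL.
C_mix = (C_A·V_A + C_B·V_B)/(V_A + V_B) = (141×1.78 + 863×4.58) / 6.360 = 661 μg/mL.

661 μg/mL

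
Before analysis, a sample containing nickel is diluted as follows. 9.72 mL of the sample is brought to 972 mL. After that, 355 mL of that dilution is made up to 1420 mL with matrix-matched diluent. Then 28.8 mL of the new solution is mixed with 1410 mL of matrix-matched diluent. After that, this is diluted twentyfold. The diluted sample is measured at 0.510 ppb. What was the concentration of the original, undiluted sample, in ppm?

Overall dilution factor = 100 × 4 × 49.96 × 20 = 4.00 × 10⁵.
Original = 0.510 ppb × 4.00 × 10⁵ = 2.04 × 10⁵ ppb = 204 ppm.

204 ppm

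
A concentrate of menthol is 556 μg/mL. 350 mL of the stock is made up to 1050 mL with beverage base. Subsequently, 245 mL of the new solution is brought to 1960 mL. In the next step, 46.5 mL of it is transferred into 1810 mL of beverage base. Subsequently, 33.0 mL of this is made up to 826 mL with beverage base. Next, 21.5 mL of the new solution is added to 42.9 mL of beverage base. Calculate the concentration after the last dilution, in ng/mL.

7.74 ng/mL

Overall dilution factor = 3 × 8 × 39.92 × 25.03 × 2.995 = 7.18 × 10⁴.
556 μg/mL / 7.18 × 10⁴ = 7.74 × 10⁻³ μg/mL = 7.74 ng/mL.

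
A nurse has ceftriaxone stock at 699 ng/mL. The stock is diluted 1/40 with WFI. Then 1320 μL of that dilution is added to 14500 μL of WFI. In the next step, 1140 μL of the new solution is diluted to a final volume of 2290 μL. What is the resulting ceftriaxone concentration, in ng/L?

726 ng/L

Overall dilution factor = 40 × 11.98 × 2.009 = 963.
699 ng/mL / 963 = 0.726 ng/mL = 726 ng/L.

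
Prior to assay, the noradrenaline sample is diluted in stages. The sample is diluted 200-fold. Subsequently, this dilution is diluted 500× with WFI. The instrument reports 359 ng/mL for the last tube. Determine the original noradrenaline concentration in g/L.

35.9 g/L

Overall dilution factor = 200 × 500 = 1.00 × 10⁵.
Original = 359 ng/mL × 1.00 × 10⁵ = 3.59 × 10⁷ ng/mL = 35.9 g/L.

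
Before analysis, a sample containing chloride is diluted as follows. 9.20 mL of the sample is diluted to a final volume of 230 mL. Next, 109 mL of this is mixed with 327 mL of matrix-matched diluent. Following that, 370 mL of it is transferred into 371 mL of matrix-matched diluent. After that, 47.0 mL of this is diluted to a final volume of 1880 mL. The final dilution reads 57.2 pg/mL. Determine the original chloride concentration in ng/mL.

458 ng/mL

Overall dilution factor = 25 × 4 × 2.003 × 40 = 8011.
Original = 57.2 pg/mL × 8011 = 4.58 × 10⁵ pg/mL = 458 ng/mL.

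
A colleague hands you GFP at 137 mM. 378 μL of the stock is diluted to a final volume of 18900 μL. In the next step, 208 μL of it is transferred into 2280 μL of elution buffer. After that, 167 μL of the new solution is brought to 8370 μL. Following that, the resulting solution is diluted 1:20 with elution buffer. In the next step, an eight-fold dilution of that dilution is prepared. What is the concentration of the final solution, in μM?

0.0286 μM

Overall dilution factor = 50 × 11.96 × 50.12 × 20 × 8 = 4.80 × 10⁶.
137 mM / 4.80 × 10⁶ = 2.86 × 10⁻⁵ mM = 0.0286 μM.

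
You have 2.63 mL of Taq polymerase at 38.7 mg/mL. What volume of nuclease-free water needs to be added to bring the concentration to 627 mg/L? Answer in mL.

160 mL

627 mg/L = 0.627 mg/mL.
V₂ = C₁V₁/C₂ = 38.7 × 2.63 / 0.627 = 162 mL.
Diluent to add = V₂ − V₁ = 162 − 2.63 = 160 mL.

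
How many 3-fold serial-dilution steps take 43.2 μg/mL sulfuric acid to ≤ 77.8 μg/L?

6

Need 3ⁿ ≥ 555, so n ≥ log(555)/log(3) = 5.75.
Minimum whole steps: n = 6.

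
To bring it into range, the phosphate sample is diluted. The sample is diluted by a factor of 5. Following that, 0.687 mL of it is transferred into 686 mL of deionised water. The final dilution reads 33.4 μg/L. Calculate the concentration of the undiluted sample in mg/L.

167 mg/L

Overall dilution factor = 5 × 999.5 = 4998.
Original = 33.4 μg/L × 4998 = 1.67 × 10⁵ μg/L = 167 mg/L.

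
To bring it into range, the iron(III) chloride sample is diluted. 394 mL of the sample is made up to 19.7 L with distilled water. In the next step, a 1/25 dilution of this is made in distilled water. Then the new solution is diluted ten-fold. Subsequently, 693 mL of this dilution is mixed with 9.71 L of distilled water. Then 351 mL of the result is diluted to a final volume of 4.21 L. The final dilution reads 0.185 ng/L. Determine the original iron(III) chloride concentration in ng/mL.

416 ng/mL

Overall dilution factor = 50 × 25 × 10 × 15.01 × 11.99 = 2.25 × 10⁶.
Original = 0.185 ng/L × 2.25 × 10⁶ = 4.16 × 10⁵ ng/L = 416 ng/mL.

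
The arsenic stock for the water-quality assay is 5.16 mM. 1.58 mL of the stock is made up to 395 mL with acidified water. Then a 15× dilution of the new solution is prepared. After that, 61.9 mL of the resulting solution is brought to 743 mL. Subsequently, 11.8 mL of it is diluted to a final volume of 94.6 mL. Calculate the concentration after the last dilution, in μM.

0.0143 μM

Overall dilution factor = 250 × 15 × 12.00 × 8.017 = 3.61 × 10⁵.
5.16 mM / 3.61 × 10⁵ = 1.43 × 10⁻⁵ mM = 0.0143 μM.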